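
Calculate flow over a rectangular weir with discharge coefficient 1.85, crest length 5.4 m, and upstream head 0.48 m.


Q = C * L * H^(3/2) = 1.85 * 5.4 * 0.48^1.5 = 1.85 * 5.4 * 0.332554

3.3222 m^3/s


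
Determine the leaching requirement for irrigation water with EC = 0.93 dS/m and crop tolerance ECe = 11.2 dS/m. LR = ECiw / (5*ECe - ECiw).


LR = ECiw / (5*ECe - ECiw)
LR = 0.93 / (5*11.2 - 0.93)
LR = 0.93 / 55.0700

0.0169


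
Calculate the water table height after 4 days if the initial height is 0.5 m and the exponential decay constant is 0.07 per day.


m = m0 * exp(-k*t)
m = 0.5 * exp(-0.07 * 4)
m = 0.5 * exp(-0.2800)

0.3779 m


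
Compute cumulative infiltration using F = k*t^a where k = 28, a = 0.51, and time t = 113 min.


F = k * t^a = 28 * 113^0.51
F = 28 * 11.144742

312.0528 mm


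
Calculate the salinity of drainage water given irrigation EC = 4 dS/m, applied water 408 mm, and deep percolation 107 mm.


EC_dw = EC_iw * D_iw / D_dw
EC_dw = 4 * 408 / 107
EC_dw = 1632 / 107

15.2523 dS/m


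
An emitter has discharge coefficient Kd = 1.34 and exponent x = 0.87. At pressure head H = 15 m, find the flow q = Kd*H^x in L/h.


q = Kd * H^x = 1.34 * 15^0.87 = 1.34 * 10.548711

14.1353 L/h


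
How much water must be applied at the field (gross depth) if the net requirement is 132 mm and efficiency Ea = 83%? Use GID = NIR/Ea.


Ea = 83% = 0.83
GID = NIR / Ea = 132 / 0.83 = 159.0361 mm

159.0361 mm


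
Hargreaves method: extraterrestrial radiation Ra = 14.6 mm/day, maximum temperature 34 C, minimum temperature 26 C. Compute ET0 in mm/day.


Tmean = (Tmax + Tmin)/2 = (34 + 26)/2 = 30.0
ET0 = 0.0023 * 14.6 * (30.0 + 17.8) * sqrt(34 - 26)
ET0 = 0.0023 * 14.6 * 47.8 * 2.828427

4.5400 mm/day


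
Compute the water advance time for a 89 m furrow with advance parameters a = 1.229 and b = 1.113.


t = (L/a)^(1/b)
t = (89/1.229)^(1/1.113)
t = 72.416599^(1/1.113)

46.8828 min


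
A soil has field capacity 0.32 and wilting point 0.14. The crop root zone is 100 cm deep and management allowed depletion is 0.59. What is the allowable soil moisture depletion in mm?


SMD = (FC - PWP) * d * MAD * 10
SMD = (0.32 - 0.14) * 100 * 0.59 * 10
SMD = 0.1800 * 100 * 0.59 * 10

106.2000 mm


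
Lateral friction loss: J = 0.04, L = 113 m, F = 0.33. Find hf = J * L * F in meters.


hf = J * L * F = 0.04 * 113 * 0.33 = 1.4916 m

1.4916 m


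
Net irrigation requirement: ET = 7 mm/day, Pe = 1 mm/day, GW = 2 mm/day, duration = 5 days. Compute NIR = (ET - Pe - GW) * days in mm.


Daily deficit = ET - Pe - GW = 7 - 1 - 2 = 4 mm/day
NIR = 4 * 5 = 20 mm

20.0000 mm


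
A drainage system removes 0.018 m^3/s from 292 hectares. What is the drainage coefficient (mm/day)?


DC = Q * 86400 / (A * 10000) * 1000
DC = 0.018 * 86400 / (292 * 10000) * 1000
DC = 1555200.0000 / 2920000

0.5326 mm/day


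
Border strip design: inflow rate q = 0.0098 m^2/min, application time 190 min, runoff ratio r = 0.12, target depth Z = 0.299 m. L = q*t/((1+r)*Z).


L = q*t/((1+r)*Z)
L = 0.0098*190/((1+0.12)*0.299)
L = 1.862/0.33488

5.5602 m


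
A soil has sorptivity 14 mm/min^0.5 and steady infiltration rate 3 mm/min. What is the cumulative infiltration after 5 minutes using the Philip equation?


F = S*sqrt(t) + A*t
F = 14*sqrt(5) + 3*5
F = 14*2.236068 + 15

46.3050 mm


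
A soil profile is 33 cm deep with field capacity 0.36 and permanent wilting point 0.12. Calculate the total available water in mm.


AWC = (FC - PWP) * d * 10
AWC = (0.36 - 0.12) * 33 * 10
AWC = 0.2400 * 33 * 10

79.2000 mm


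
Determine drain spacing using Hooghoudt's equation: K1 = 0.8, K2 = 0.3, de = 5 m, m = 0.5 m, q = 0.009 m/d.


S^2 = 8*K2*de*m/q + 4*K1*m^2/q
S^2 = 8*0.3*5*0.5/0.009 + 4*0.8*0.5^2/0.009
S = sqrt(755.5556)

27.4874 m


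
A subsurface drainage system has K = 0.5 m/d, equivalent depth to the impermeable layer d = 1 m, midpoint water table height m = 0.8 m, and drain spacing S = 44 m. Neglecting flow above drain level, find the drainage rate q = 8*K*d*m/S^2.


q = 8*K*d*m/S^2
q = 8*0.5*1*0.8/44^2
q = 3.2000 / 1936

0.0017 m/d


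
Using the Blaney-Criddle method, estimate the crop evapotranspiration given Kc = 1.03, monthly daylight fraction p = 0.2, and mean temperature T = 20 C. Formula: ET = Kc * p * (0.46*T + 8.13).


ET = Kc * p * (0.46*T + 8.13)
ET = 1.03 * 0.2 * (0.46*20 + 8.13)
ET = 1.03 * 0.2 * 17.3300

3.5700 mm/day


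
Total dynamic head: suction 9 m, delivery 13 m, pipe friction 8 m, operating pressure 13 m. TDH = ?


TDH = Hs + Hd + hf + Hp = 9 + 13 + 8 + 13 = 43

43 m


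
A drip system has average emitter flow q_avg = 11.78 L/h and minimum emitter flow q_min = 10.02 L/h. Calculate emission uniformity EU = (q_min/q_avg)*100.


EU = (q_min/q_avg)*100 = (10.02/11.78)*100 = 85.0594%

85.0594 %


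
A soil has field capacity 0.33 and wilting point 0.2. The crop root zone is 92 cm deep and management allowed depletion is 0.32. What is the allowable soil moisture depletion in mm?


SMD = (FC - PWP) * d * MAD * 10
SMD = (0.33 - 0.2) * 92 * 0.32 * 10
SMD = 0.1300 * 92 * 0.32 * 10

38.2720 mm


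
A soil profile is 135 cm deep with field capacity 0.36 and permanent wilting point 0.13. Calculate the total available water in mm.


AWC = (FC - PWP) * d * 10
AWC = (0.36 - 0.13) * 135 * 10
AWC = 0.2300 * 135 * 10

310.5000 mm


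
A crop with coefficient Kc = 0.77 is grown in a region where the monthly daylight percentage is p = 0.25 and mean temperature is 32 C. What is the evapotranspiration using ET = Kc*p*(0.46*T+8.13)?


ET = Kc * p * (0.46*T + 8.13)
ET = 0.77 * 0.25 * (0.46*32 + 8.13)
ET = 0.77 * 0.25 * 22.8500

4.3986 mm/day


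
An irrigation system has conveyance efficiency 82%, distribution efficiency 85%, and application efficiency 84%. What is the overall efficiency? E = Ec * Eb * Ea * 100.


Ec = 0.82, Eb = 0.85, Ea = 0.84
E = 0.82 * 0.85 * 0.84 * 100 = 58.5480%

58.5480 %


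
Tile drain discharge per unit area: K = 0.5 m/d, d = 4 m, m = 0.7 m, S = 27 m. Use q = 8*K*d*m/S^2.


q = 8*K*d*m/S^2
q = 8*0.5*4*0.7/27^2
q = 11.2000 / 729

0.0154 m/d


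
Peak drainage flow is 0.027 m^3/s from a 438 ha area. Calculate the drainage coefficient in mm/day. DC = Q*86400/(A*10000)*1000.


DC = Q * 86400 / (A * 10000) * 1000
DC = 0.027 * 86400 / (438 * 10000) * 1000
DC = 2332800.0000 / 4380000

0.5326 mm/day


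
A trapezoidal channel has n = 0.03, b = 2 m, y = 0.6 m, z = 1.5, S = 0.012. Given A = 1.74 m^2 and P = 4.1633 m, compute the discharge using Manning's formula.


R = A/P = 1.74/4.1633 = 0.417938
Q = (1/0.03) * 1.74 * 0.417938^(2/3) * 0.012^0.5

3.5516 m^3/s


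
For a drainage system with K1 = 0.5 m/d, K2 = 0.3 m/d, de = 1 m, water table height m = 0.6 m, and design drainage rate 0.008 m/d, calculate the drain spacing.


S^2 = 8*K2*de*m/q + 4*K1*m^2/q
S^2 = 8*0.3*1*0.6/0.008 + 4*0.5*0.6^2/0.008
S = sqrt(270.0000)

16.4317 m


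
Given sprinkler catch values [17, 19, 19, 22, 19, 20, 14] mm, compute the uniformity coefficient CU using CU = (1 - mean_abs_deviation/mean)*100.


mean = 18.571429 mm
MAD = 1.755102 mm
CU = (1 - 1.755102/18.571429)*100

90.5495 %


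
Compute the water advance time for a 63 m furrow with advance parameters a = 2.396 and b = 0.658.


t = (L/a)^(1/b)
t = (63/2.396)^(1/0.658)
t = 26.293823^(1/0.658)

143.8244 min


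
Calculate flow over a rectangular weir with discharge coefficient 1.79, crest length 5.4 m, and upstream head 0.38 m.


Q = C * L * H^(3/2) = 1.79 * 5.4 * 0.38^1.5 = 1.79 * 5.4 * 0.234248

2.2642 m^3/s


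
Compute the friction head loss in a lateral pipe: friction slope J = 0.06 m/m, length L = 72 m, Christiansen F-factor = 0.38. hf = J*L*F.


hf = J * L * F = 0.06 * 72 * 0.38 = 1.6416 m

1.6416 m


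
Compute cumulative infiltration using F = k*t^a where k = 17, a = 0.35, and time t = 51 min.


F = k * t^a = 17 * 51^0.35
F = 17 * 3.959584

67.3129 mm


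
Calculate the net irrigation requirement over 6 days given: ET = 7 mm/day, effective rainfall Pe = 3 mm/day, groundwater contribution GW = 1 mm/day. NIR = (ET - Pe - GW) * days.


Daily deficit = ET - Pe - GW = 7 - 3 - 1 = 3 mm/day
NIR = 3 * 6 = 18 mm

18.0000 mm


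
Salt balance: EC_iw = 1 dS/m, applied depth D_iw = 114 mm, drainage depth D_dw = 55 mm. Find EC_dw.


EC_dw = EC_iw * D_iw / D_dw
EC_dw = 1 * 114 / 55
EC_dw = 114 / 55

2.0727 dS/m


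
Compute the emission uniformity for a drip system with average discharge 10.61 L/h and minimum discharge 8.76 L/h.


EU = (q_min/q_avg)*100 = (8.76/10.61)*100 = 82.5636%

82.5636 %


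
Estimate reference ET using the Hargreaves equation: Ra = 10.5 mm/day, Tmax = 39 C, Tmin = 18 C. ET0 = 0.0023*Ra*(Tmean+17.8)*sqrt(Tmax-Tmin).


Tmean = (Tmax + Tmin)/2 = (39 + 18)/2 = 28.5
ET0 = 0.0023 * 10.5 * (28.5 + 17.8) * sqrt(39 - 18)
ET0 = 0.0023 * 10.5 * 46.3 * 4.582576

5.1240 mm/day


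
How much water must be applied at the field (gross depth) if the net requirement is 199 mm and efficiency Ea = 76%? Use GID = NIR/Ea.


Ea = 76% = 0.76
GID = NIR / Ea = 199 / 0.76 = 261.8421 mm

261.8421 mm


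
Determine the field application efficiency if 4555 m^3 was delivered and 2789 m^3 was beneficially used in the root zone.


Ea = V_root / V_field * 100 = 2789 / 4555 * 100 = 61.2294%

61.2294 %


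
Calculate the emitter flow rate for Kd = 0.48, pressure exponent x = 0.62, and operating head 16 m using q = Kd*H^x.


q = Kd * H^x = 0.48 * 16^0.62 = 0.48 * 5.578975

2.6779 L/h


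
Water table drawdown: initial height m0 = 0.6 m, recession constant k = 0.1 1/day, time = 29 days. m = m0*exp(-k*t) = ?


m = m0 * exp(-k*t)
m = 0.6 * exp(-0.1 * 29)
m = 0.6 * exp(-2.9000)

0.0330 m


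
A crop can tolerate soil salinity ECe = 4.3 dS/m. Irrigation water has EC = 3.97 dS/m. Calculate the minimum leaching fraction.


LR = ECiw / (5*ECe - ECiw)
LR = 3.97 / (5*4.3 - 3.97)
LR = 3.97 / 17.5300

0.2265


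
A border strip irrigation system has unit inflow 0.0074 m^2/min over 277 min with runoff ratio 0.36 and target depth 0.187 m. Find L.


L = q*t/((1+r)*Z)
L = 0.0074*277/((1+0.36)*0.187)
L = 2.0498/0.25432

8.0599 m


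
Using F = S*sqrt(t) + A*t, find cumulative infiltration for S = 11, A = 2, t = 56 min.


F = S*sqrt(t) + A*t
F = 11*sqrt(56) + 2*56
F = 11*7.483315 + 112

194.3165 mm


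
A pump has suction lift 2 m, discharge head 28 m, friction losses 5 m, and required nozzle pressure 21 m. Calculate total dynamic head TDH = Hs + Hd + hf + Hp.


TDH = Hs + Hd + hf + Hp = 2 + 28 + 5 + 21 = 56

56 m


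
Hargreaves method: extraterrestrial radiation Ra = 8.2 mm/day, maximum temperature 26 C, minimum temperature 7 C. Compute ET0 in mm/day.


Tmean = (Tmax + Tmin)/2 = (26 + 7)/2 = 16.5
ET0 = 0.0023 * 8.2 * (16.5 + 17.8) * sqrt(26 - 7)
ET0 = 0.0023 * 8.2 * 34.3 * 4.358899

2.8198 mm/day


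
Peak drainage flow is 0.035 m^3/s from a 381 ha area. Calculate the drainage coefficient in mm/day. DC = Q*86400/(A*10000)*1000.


DC = Q * 86400 / (A * 10000) * 1000
DC = 0.035 * 86400 / (381 * 10000) * 1000
DC = 3024000.0000 / 3810000

0.7937 mm/day


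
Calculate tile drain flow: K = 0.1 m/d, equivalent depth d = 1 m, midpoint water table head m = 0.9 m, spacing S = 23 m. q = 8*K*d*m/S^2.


q = 8*K*d*m/S^2
q = 8*0.1*1*0.9/23^2
q = 0.7200 / 529

0.0014 m/d


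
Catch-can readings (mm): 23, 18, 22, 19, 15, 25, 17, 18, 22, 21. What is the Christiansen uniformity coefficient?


mean = 20.000000 mm
MAD = 2.600000 mm
CU = (1 - 2.600000/20.000000)*100

87.0000 %


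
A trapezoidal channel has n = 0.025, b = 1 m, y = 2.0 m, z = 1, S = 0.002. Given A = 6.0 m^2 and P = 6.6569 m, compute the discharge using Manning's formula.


R = A/P = 6.0/6.6569 = 0.901320
Q = (1/0.025) * 6.0 * 0.901320^(2/3) * 0.002^0.5

10.0149 m^3/s


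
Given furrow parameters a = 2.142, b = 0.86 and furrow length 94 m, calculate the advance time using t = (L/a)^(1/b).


t = (L/a)^(1/b)
t = (94/2.142)^(1/0.86)
t = 43.884220^(1/0.86)

81.2196 min


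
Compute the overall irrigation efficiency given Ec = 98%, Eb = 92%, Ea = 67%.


Ec = 0.98, Eb = 0.92, Ea = 0.67
E = 0.98 * 0.92 * 0.67 * 100 = 60.4072%

60.4072 %


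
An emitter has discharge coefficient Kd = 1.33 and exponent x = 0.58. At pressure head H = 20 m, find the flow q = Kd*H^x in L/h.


q = Kd * H^x = 1.33 * 20^0.58 = 1.33 * 5.683258

7.5587 L/h


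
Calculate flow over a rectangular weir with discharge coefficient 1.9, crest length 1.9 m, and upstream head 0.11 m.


Q = C * L * H^(3/2) = 1.9 * 1.9 * 0.11^1.5 = 1.9 * 1.9 * 0.036483

0.1317 m^3/s


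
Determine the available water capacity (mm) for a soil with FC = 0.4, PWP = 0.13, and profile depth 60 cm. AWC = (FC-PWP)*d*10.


AWC = (FC - PWP) * d * 10
AWC = (0.4 - 0.13) * 60 * 10
AWC = 0.2700 * 60 * 10

162.0000 mm


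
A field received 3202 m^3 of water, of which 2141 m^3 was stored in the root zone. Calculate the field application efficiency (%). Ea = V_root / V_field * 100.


Ea = V_root / V_field * 100 = 2141 / 3202 * 100 = 66.8645%

66.8645 %


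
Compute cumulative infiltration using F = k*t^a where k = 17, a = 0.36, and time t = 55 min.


F = k * t^a = 17 * 55^0.36
F = 17 * 4.231853

71.9415 mm


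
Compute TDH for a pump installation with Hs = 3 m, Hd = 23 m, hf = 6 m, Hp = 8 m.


TDH = Hs + Hd + hf + Hp = 3 + 23 + 6 + 8 = 40

40 m


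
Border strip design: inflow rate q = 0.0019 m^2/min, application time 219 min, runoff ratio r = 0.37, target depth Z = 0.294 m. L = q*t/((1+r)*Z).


L = q*t/((1+r)*Z)
L = 0.0019*219/((1+0.37)*0.294)
L = 0.4161/0.40278

1.0331 m


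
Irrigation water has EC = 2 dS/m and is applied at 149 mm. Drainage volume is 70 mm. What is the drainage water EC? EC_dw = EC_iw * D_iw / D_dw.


EC_dw = EC_iw * D_iw / D_dw
EC_dw = 2 * 149 / 70
EC_dw = 298 / 70

4.2571 dS/m


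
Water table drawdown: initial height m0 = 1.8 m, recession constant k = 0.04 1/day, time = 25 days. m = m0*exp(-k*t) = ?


m = m0 * exp(-k*t)
m = 1.8 * exp(-0.04 * 25)
m = 1.8 * exp(-1.0000)

0.6622 m


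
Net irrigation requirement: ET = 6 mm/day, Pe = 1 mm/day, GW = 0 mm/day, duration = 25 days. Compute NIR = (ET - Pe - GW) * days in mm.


Daily deficit = ET - Pe - GW = 6 - 1 - 0 = 5 mm/day
NIR = 5 * 25 = 125 mm

125.0000 mm


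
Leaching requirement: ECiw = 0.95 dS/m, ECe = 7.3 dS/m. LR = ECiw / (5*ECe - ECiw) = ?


LR = ECiw / (5*ECe - ECiw)
LR = 0.95 / (5*7.3 - 0.95)
LR = 0.95 / 35.5500

0.0267


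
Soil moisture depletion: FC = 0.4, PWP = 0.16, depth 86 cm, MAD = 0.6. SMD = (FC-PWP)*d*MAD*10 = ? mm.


SMD = (FC - PWP) * d * MAD * 10
SMD = (0.4 - 0.16) * 86 * 0.6 * 10
SMD = 0.2400 * 86 * 0.6 * 10

123.8400 mm


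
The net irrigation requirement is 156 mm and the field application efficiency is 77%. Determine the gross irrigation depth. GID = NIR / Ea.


Ea = 77% = 0.77
GID = NIR / Ea = 156 / 0.77 = 202.5974 mm

202.5974 mm


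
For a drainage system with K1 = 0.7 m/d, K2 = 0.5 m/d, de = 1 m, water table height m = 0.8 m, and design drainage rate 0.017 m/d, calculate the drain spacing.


S^2 = 8*K2*de*m/q + 4*K1*m^2/q
S^2 = 8*0.5*1*0.8/0.017 + 4*0.7*0.8^2/0.017
S = sqrt(293.6471)

17.1361 m


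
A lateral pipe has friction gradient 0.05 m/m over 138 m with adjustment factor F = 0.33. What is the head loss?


hf = J * L * F = 0.05 * 138 * 0.33 = 2.2770 m

2.2770 m


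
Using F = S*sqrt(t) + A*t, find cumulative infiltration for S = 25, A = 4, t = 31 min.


F = S*sqrt(t) + A*t
F = 25*sqrt(31) + 4*31
F = 25*5.567764 + 124

263.1941 mm


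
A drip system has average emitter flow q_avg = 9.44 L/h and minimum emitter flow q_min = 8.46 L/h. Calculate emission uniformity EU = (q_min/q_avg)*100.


EU = (q_min/q_avg)*100 = (8.46/9.44)*100 = 89.6186%

89.6186 %


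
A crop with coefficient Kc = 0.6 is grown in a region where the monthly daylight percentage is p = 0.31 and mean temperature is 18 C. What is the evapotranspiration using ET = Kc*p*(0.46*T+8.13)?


ET = Kc * p * (0.46*T + 8.13)
ET = 0.6 * 0.31 * (0.46*18 + 8.13)
ET = 0.6 * 0.31 * 16.4100

3.0523 mm/day


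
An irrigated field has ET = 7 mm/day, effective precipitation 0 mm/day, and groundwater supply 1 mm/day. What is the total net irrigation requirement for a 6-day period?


Daily deficit = ET - Pe - GW = 7 - 0 - 1 = 6 mm/day
NIR = 6 * 6 = 36 mm

36.0000 mm


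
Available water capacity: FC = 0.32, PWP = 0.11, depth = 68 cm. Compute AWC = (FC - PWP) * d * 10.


AWC = (FC - PWP) * d * 10
AWC = (0.32 - 0.11) * 68 * 10
AWC = 0.2100 * 68 * 10

142.8000 mm


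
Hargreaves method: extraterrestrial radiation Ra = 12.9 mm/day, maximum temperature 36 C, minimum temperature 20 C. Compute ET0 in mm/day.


Tmean = (Tmax + Tmin)/2 = (36 + 20)/2 = 28.0
ET0 = 0.0023 * 12.9 * (28.0 + 17.8) * sqrt(36 - 20)
ET0 = 0.0023 * 12.9 * 45.8 * 4.000000

5.4355 mm/day


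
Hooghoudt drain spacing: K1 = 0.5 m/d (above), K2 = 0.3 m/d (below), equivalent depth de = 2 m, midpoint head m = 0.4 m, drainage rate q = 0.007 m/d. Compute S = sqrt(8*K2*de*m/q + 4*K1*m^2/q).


S^2 = 8*K2*de*m/q + 4*K1*m^2/q
S^2 = 8*0.3*2*0.4/0.007 + 4*0.5*0.4^2/0.007
S = sqrt(320.0000)

17.8885 m


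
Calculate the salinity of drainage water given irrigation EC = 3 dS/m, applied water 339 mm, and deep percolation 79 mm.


EC_dw = EC_iw * D_iw / D_dw
EC_dw = 3 * 339 / 79
EC_dw = 1017 / 79

12.8734 dS/m


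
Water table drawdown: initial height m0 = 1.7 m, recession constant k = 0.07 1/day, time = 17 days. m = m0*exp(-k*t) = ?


m = m0 * exp(-k*t)
m = 1.7 * exp(-0.07 * 17)
m = 1.7 * exp(-1.1900)

0.5172 m


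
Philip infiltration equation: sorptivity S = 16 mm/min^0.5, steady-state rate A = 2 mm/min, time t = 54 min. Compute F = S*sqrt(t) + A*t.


F = S*sqrt(t) + A*t
F = 16*sqrt(54) + 2*54
F = 16*7.348469 + 108

225.5755 mm


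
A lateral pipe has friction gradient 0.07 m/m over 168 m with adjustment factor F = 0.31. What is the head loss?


hf = J * L * F = 0.07 * 168 * 0.31 = 3.6456 m

3.6456 m


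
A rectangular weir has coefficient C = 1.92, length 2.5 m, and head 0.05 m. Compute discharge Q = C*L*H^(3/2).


Q = C * L * H^(3/2) = 1.92 * 2.5 * 0.05^1.5 = 1.92 * 2.5 * 0.011180

0.0537 m^3/s


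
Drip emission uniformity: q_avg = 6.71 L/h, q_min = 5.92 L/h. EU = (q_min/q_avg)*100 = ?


EU = (q_min/q_avg)*100 = (5.92/6.71)*100 = 88.2265%

88.2265 %


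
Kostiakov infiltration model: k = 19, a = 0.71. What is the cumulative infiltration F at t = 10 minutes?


F = k * t^a = 19 * 10^0.71
F = 19 * 5.128614

97.4437 mm


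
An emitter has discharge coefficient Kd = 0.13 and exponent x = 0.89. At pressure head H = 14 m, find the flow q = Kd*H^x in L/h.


q = Kd * H^x = 0.13 * 14^0.89 = 0.13 * 10.472586

1.3614 L/h


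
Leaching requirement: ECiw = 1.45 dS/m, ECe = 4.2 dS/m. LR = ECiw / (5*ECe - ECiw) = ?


LR = ECiw / (5*ECe - ECiw)
LR = 1.45 / (5*4.2 - 1.45)
LR = 1.45 / 19.5500

0.0742


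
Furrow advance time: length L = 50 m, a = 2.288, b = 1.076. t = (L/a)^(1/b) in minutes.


t = (L/a)^(1/b)
t = (50/2.288)^(1/1.076)
t = 21.853147^(1/1.076)

17.5752 min


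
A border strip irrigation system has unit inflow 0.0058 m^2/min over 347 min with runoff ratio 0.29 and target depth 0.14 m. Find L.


L = q*t/((1+r)*Z)
L = 0.0058*347/((1+0.29)*0.14)
L = 2.0126/0.1806

11.1440 m


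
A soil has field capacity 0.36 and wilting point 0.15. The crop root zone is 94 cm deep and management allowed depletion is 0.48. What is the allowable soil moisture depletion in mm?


SMD = (FC - PWP) * d * MAD * 10
SMD = (0.36 - 0.15) * 94 * 0.48 * 10
SMD = 0.2100 * 94 * 0.48 * 10

94.7520 mm


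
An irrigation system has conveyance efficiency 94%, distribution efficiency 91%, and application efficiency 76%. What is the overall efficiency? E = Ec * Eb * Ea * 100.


Ec = 0.94, Eb = 0.91, Ea = 0.76
E = 0.94 * 0.91 * 0.76 * 100 = 65.0104%

65.0104 %


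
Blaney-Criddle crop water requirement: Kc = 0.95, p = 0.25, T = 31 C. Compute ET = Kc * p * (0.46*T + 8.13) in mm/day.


ET = Kc * p * (0.46*T + 8.13)
ET = 0.95 * 0.25 * (0.46*31 + 8.13)
ET = 0.95 * 0.25 * 22.3900

5.3176 mm/day


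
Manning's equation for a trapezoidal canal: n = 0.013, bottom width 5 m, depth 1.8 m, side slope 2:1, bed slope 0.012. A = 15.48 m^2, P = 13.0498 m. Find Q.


R = A/P = 15.48/13.0498 = 1.186225
Q = (1/0.013) * 15.48 * 1.186225^(2/3) * 0.012^0.5

146.1716 m^3/s


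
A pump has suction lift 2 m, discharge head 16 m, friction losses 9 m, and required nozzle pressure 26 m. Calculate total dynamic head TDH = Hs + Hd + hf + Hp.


TDH = Hs + Hd + hf + Hp = 2 + 16 + 9 + 26 = 53

53 m


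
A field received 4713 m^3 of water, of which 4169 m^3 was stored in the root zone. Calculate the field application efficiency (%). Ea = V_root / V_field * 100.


Ea = V_root / V_field * 100 = 4169 / 4713 * 100 = 88.4575%

88.4575 %


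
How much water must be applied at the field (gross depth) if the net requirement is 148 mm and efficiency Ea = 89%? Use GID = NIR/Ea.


Ea = 89% = 0.89
GID = NIR / Ea = 148 / 0.89 = 166.2921 mm

166.2921 mm


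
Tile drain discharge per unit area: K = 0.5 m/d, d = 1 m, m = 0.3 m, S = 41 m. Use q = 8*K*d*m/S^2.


q = 8*K*d*m/S^2
q = 8*0.5*1*0.3/41^2
q = 1.2000 / 1681

7.1386e-04 m/d


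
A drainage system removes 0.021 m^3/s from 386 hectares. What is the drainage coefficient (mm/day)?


DC = Q * 86400 / (A * 10000) * 1000
DC = 0.021 * 86400 / (386 * 10000) * 1000
DC = 1814400.0000 / 3860000

0.4701 mm/day


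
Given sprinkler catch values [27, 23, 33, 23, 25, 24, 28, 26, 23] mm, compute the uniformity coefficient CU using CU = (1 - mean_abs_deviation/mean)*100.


mean = 25.777778 mm
MAD = 2.419753 mm
CU = (1 - 2.419753/25.777778)*100

90.6130 %


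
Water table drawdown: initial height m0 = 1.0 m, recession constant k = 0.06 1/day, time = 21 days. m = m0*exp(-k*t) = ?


m = m0 * exp(-k*t)
m = 1.0 * exp(-0.06 * 21)
m = 1.0 * exp(-1.2600)

0.2837 m


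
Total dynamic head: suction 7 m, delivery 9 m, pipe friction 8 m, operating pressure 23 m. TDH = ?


TDH = Hs + Hd + hf + Hp = 7 + 9 + 8 + 23 = 47

47 m


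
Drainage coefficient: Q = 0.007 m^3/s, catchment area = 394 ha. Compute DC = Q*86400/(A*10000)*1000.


DC = Q * 86400 / (A * 10000) * 1000
DC = 0.007 * 86400 / (394 * 10000) * 1000
DC = 604800.0000 / 3940000

0.1535 mm/day


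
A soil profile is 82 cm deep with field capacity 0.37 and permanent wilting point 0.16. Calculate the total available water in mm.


AWC = (FC - PWP) * d * 10
AWC = (0.37 - 0.16) * 82 * 10
AWC = 0.2100 * 82 * 10

172.2000 mm


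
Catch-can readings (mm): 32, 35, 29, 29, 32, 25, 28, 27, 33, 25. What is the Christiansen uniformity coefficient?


mean = 29.500000 mm
MAD = 2.800000 mm
CU = (1 - 2.800000/29.500000)*100

90.5085 %


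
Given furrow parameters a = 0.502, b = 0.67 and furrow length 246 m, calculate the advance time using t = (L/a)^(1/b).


t = (L/a)^(1/b)
t = (246/0.502)^(1/0.67)
t = 490.039841^(1/0.67)

10357.8766 min


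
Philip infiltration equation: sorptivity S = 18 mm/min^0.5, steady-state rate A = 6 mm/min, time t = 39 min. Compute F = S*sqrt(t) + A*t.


F = S*sqrt(t) + A*t
F = 18*sqrt(39) + 6*39
F = 18*6.244998 + 234

346.4100 mm


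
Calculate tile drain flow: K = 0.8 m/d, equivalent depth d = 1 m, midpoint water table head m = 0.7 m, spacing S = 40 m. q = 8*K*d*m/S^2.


q = 8*K*d*m/S^2
q = 8*0.8*1*0.7/40^2
q = 4.4800 / 1600

0.0028 m/d


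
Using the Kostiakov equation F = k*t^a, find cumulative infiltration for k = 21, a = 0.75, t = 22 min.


F = k * t^a = 21 * 22^0.75
F = 21 * 10.158206

213.3223 mm


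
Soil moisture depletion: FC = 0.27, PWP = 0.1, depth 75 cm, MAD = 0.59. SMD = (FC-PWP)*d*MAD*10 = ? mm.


SMD = (FC - PWP) * d * MAD * 10
SMD = (0.27 - 0.1) * 75 * 0.59 * 10
SMD = 0.1700 * 75 * 0.59 * 10

75.2250 mm


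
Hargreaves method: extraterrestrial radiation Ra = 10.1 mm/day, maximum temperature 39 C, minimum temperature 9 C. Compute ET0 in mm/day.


Tmean = (Tmax + Tmin)/2 = (39 + 9)/2 = 24.0
ET0 = 0.0023 * 10.1 * (24.0 + 17.8) * sqrt(39 - 9)
ET0 = 0.0023 * 10.1 * 41.8 * 5.477226

5.3185 mm/day


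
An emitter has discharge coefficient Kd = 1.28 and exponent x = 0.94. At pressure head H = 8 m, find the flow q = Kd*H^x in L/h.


q = Kd * H^x = 1.28 * 8^0.94 = 1.28 * 7.061624

9.0389 L/h


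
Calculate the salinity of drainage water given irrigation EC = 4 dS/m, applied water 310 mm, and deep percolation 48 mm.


EC_dw = EC_iw * D_iw / D_dw
EC_dw = 4 * 310 / 48
EC_dw = 1240 / 48

25.8333 dS/m


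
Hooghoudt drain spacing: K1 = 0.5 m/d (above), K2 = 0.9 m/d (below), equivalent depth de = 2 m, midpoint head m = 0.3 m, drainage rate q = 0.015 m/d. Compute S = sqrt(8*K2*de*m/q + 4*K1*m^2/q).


S^2 = 8*K2*de*m/q + 4*K1*m^2/q
S^2 = 8*0.9*2*0.3/0.015 + 4*0.5*0.3^2/0.015
S = sqrt(300.0000)

17.3205 m


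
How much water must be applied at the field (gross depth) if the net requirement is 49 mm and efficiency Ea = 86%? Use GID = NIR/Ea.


Ea = 86% = 0.86
GID = NIR / Ea = 49 / 0.86 = 56.9767 mm

56.9767 mm


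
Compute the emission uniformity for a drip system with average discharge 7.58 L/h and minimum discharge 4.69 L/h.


EU = (q_min/q_avg)*100 = (4.69/7.58)*100 = 61.8734%

61.8734 %


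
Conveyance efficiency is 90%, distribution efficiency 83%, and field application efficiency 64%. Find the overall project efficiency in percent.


Ec = 0.9, Eb = 0.83, Ea = 0.64
E = 0.9 * 0.83 * 0.64 * 100 = 47.8080%

47.8080 %


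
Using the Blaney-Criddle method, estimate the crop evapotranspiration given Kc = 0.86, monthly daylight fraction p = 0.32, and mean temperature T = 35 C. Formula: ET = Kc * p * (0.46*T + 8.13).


ET = Kc * p * (0.46*T + 8.13)
ET = 0.86 * 0.32 * (0.46*35 + 8.13)
ET = 0.86 * 0.32 * 24.2300

6.6681 mm/day


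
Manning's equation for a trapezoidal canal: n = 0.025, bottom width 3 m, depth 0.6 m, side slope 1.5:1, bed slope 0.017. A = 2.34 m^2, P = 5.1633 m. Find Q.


R = A/P = 2.34/5.1633 = 0.453199
Q = (1/0.025) * 2.34 * 0.453199^(2/3) * 0.017^0.5

7.2004 m^3/s


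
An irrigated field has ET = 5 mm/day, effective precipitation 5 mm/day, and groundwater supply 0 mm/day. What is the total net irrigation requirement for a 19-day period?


Daily deficit = ET - Pe - GW = 5 - 5 - 0 = 0 mm/day
NIR = 0 * 19 = 0 mm

0 mm


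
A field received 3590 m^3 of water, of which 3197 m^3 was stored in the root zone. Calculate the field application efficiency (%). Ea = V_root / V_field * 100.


Ea = V_root / V_field * 100 = 3197 / 3590 * 100 = 89.0529%

89.0529 %


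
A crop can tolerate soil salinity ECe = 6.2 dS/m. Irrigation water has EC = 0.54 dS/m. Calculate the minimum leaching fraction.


LR = ECiw / (5*ECe - ECiw)
LR = 0.54 / (5*6.2 - 0.54)
LR = 0.54 / 30.4600

0.0177


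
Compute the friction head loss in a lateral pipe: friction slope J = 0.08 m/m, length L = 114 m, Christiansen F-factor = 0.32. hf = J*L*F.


hf = J * L * F = 0.08 * 114 * 0.32 = 2.9184 m

2.9184 m


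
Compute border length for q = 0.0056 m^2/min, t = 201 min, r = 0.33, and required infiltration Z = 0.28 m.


L = q*t/((1+r)*Z)
L = 0.0056*201/((1+0.33)*0.28)
L = 1.1256/0.3724

3.0226 m


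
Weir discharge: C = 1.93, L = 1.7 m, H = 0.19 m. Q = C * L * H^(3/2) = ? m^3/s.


Q = C * L * H^(3/2) = 1.93 * 1.7 * 0.19^1.5 = 1.93 * 1.7 * 0.082819

0.2717 m^3/s


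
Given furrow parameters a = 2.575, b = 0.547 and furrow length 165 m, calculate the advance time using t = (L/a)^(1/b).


t = (L/a)^(1/b)
t = (165/2.575)^(1/0.547)
t = 64.077670^(1/0.547)

2008.8028 min


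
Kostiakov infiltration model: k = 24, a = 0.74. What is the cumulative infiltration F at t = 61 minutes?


F = k * t^a = 24 * 61^0.74
F = 24 * 20.948073

502.7538 mm


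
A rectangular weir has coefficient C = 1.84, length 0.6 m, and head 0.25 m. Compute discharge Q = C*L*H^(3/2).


Q = C * L * H^(3/2) = 1.84 * 0.6 * 0.25^1.5 = 1.84 * 0.6 * 0.125000

0.1380 m^3/s


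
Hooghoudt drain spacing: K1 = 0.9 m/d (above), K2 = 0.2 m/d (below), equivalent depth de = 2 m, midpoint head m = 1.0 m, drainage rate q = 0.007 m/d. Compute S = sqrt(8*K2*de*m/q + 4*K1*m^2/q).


S^2 = 8*K2*de*m/q + 4*K1*m^2/q
S^2 = 8*0.2*2*1.0/0.007 + 4*0.9*1.0^2/0.007
S = sqrt(971.4286)

31.1677 m


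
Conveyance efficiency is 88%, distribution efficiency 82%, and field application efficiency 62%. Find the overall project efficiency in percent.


Ec = 0.88, Eb = 0.82, Ea = 0.62
E = 0.88 * 0.82 * 0.62 * 100 = 44.7392%

44.7392 %


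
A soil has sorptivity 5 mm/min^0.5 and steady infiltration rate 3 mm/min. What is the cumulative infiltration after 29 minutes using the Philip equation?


F = S*sqrt(t) + A*t
F = 5*sqrt(29) + 3*29
F = 5*5.385165 + 87

113.9258 mm


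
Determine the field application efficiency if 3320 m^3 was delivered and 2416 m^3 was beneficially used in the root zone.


Ea = V_root / V_field * 100 = 2416 / 3320 * 100 = 72.7711%

72.7711 %


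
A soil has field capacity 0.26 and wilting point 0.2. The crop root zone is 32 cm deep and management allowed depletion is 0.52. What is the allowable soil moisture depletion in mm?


SMD = (FC - PWP) * d * MAD * 10
SMD = (0.26 - 0.2) * 32 * 0.52 * 10
SMD = 0.0600 * 32 * 0.52 * 10

9.9840 mm


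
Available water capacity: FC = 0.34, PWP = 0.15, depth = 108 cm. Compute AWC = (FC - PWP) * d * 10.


AWC = (FC - PWP) * d * 10
AWC = (0.34 - 0.15) * 108 * 10
AWC = 0.1900 * 108 * 10

205.2000 mm


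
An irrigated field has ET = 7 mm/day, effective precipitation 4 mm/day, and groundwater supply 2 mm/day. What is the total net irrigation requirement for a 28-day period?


Daily deficit = ET - Pe - GW = 7 - 4 - 2 = 1 mm/day
NIR = 1 * 28 = 28 mm

28.0000 mm


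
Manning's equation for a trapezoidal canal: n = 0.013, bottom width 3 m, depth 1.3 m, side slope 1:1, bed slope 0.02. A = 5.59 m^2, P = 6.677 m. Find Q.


R = A/P = 5.59/6.677 = 0.837202
Q = (1/0.013) * 5.59 * 0.837202^(2/3) * 0.02^0.5

54.0178 m^3/s


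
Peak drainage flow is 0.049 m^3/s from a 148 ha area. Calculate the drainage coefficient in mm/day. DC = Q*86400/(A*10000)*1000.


DC = Q * 86400 / (A * 10000) * 1000
DC = 0.049 * 86400 / (148 * 10000) * 1000
DC = 4233600.0000 / 1480000

2.8605 mm/day


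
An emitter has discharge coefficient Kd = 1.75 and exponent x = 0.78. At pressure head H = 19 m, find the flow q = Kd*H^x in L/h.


q = Kd * H^x = 1.75 * 19^0.78 = 1.75 * 9.940948

17.3967 L/h


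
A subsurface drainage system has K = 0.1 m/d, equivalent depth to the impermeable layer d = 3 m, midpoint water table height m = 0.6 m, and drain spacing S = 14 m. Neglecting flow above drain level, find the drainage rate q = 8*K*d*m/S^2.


q = 8*K*d*m/S^2
q = 8*0.1*3*0.6/14^2
q = 1.4400 / 196

0.0073 m/d


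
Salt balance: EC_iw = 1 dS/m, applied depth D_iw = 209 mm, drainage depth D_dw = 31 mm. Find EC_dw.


EC_dw = EC_iw * D_iw / D_dw
EC_dw = 1 * 209 / 31
EC_dw = 209 / 31

6.7419 dS/m


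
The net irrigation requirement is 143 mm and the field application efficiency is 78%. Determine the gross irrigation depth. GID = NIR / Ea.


Ea = 78% = 0.78
GID = NIR / Ea = 143 / 0.78 = 183.3333 mm

183.3333 mm


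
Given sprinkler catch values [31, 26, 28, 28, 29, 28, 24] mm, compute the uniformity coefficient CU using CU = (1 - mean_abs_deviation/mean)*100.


mean = 27.714286 mm
MAD = 1.551020 mm
CU = (1 - 1.551020/27.714286)*100

94.4035 %


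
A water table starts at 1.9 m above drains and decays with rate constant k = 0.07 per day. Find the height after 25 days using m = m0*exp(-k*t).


m = m0 * exp(-k*t)
m = 1.9 * exp(-0.07 * 25)
m = 1.9 * exp(-1.7500)

0.3302 m


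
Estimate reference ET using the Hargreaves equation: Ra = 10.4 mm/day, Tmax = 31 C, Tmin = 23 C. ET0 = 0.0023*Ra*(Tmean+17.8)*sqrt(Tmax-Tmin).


Tmean = (Tmax + Tmin)/2 = (31 + 23)/2 = 27.0
ET0 = 0.0023 * 10.4 * (27.0 + 17.8) * sqrt(31 - 23)
ET0 = 0.0023 * 10.4 * 44.8 * 2.828427

3.0310 mm/day


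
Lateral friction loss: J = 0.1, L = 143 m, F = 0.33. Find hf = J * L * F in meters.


hf = J * L * F = 0.1 * 143 * 0.33 = 4.7190 m

4.7190 m


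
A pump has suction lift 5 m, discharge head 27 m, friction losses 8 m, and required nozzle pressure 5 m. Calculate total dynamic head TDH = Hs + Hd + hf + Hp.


TDH = Hs + Hd + hf + Hp = 5 + 27 + 8 + 5 = 45

45 m


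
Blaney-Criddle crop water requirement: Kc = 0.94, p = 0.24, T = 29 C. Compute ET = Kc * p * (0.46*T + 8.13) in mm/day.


ET = Kc * p * (0.46*T + 8.13)
ET = 0.94 * 0.24 * (0.46*29 + 8.13)
ET = 0.94 * 0.24 * 21.4700

4.8436 mm/day


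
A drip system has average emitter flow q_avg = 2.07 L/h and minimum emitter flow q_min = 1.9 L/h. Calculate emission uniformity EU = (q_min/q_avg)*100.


EU = (q_min/q_avg)*100 = (1.9/2.07)*100 = 91.7874%

91.7874 %


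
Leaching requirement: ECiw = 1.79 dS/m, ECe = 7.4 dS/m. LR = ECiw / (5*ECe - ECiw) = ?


LR = ECiw / (5*ECe - ECiw)
LR = 1.79 / (5*7.4 - 1.79)
LR = 1.79 / 35.2100

0.0508


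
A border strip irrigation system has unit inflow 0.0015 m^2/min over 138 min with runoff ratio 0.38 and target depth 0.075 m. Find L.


L = q*t/((1+r)*Z)
L = 0.0015*138/((1+0.38)*0.075)
L = 0.207/0.1035

2.0000 m


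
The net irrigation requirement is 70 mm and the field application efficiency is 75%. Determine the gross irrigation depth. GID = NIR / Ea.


Ea = 75% = 0.75
GID = NIR / Ea = 70 / 0.75 = 93.3333 mm

93.3333 mm


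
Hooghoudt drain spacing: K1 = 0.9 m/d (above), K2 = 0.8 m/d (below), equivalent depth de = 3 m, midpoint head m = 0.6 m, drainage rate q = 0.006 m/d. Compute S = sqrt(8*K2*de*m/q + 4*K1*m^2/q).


S^2 = 8*K2*de*m/q + 4*K1*m^2/q
S^2 = 8*0.8*3*0.6/0.006 + 4*0.9*0.6^2/0.006
S = sqrt(2136.0000)

46.2169 m


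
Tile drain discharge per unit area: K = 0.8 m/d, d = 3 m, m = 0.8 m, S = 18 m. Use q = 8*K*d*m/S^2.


q = 8*K*d*m/S^2
q = 8*0.8*3*0.8/18^2
q = 15.3600 / 324

0.0474 m/d


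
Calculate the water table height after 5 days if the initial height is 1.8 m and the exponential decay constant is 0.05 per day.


m = m0 * exp(-k*t)
m = 1.8 * exp(-0.05 * 5)
m = 1.8 * exp(-0.2500)

1.4018 m


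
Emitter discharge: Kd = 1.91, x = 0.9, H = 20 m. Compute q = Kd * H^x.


q = Kd * H^x = 1.91 * 20^0.9 = 1.91 * 14.822689

28.3113 L/h


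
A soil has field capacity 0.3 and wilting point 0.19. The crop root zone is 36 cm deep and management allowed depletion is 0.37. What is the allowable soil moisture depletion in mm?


SMD = (FC - PWP) * d * MAD * 10
SMD = (0.3 - 0.19) * 36 * 0.37 * 10
SMD = 0.1100 * 36 * 0.37 * 10

14.6520 mm


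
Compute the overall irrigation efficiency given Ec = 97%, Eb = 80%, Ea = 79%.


Ec = 0.97, Eb = 0.8, Ea = 0.79
E = 0.97 * 0.8 * 0.79 * 100 = 61.3040%

61.3040 %


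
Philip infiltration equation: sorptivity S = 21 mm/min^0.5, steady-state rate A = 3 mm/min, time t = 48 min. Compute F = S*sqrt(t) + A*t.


F = S*sqrt(t) + A*t
F = 21*sqrt(48) + 3*48
F = 21*6.928203 + 144

289.4923 mm


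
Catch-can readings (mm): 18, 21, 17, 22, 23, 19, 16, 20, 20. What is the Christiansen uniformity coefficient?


mean = 19.555556 mm
MAD = 1.827160 mm
CU = (1 - 1.827160/19.555556)*100

90.6566 %


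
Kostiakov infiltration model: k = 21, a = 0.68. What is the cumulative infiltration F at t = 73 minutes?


F = k * t^a = 21 * 73^0.68
F = 21 * 18.495222

388.3997 mm


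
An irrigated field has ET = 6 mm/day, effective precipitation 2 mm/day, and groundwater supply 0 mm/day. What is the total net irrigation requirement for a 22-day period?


Daily deficit = ET - Pe - GW = 6 - 2 - 0 = 4 mm/day
NIR = 4 * 22 = 88 mm

88.0000 mm


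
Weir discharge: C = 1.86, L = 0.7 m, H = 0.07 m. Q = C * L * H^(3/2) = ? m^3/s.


Q = C * L * H^(3/2) = 1.86 * 0.7 * 0.07^1.5 = 1.86 * 0.7 * 0.018520

0.0241 m^3/s


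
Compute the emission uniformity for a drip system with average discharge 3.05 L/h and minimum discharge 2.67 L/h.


EU = (q_min/q_avg)*100 = (2.67/3.05)*100 = 87.5410%

87.5410 %


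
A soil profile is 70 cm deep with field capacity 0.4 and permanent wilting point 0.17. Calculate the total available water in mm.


AWC = (FC - PWP) * d * 10
AWC = (0.4 - 0.17) * 70 * 10
AWC = 0.2300 * 70 * 10

161.0000 mm


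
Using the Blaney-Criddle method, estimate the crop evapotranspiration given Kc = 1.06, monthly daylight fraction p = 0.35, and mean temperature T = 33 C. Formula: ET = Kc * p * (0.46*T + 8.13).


ET = Kc * p * (0.46*T + 8.13)
ET = 1.06 * 0.35 * (0.46*33 + 8.13)
ET = 1.06 * 0.35 * 23.3100

8.6480 mm/day


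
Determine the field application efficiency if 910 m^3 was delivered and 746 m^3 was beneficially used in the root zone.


Ea = V_root / V_field * 100 = 746 / 910 * 100 = 81.9780%

81.9780 %


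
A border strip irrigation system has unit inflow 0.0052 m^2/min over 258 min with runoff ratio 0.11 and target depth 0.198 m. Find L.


L = q*t/((1+r)*Z)
L = 0.0052*258/((1+0.11)*0.198)
L = 1.3416/0.21978

6.1043 m


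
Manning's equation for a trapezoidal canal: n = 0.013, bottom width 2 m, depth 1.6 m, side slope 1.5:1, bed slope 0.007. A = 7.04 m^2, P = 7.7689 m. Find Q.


R = A/P = 7.04/7.7689 = 0.906177
Q = (1/0.013) * 7.04 * 0.906177^(2/3) * 0.007^0.5

42.4281 m^3/s


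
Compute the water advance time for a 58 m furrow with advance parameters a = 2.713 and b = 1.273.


t = (L/a)^(1/b)
t = (58/2.713)^(1/1.273)
t = 21.378548^(1/1.273)

11.0856 min


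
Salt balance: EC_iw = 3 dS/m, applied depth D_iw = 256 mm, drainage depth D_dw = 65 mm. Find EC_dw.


EC_dw = EC_iw * D_iw / D_dw
EC_dw = 3 * 256 / 65
EC_dw = 768 / 65

11.8154 dS/m


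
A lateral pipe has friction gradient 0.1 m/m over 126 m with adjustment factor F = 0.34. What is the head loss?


hf = J * L * F = 0.1 * 126 * 0.34 = 4.2840 m

4.2840 m


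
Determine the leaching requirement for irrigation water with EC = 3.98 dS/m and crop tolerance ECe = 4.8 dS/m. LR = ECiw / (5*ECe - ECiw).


LR = ECiw / (5*ECe - ECiw)
LR = 3.98 / (5*4.8 - 3.98)
LR = 3.98 / 20.0200

0.1988


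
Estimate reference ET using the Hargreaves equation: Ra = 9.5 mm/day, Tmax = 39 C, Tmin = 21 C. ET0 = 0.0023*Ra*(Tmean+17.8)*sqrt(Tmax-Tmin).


Tmean = (Tmax + Tmin)/2 = (39 + 21)/2 = 30.0
ET0 = 0.0023 * 9.5 * (30.0 + 17.8) * sqrt(39 - 21)
ET0 = 0.0023 * 9.5 * 47.8 * 4.242641

4.4311 mm/day


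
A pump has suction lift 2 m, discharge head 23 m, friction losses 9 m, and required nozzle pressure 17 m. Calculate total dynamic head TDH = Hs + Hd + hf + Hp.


TDH = Hs + Hd + hf + Hp = 2 + 23 + 9 + 17 = 51

51 m


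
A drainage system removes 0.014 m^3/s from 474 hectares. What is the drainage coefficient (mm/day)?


DC = Q * 86400 / (A * 10000) * 1000
DC = 0.014 * 86400 / (474 * 10000) * 1000
DC = 1209600.0000 / 4740000

0.2552 mm/day


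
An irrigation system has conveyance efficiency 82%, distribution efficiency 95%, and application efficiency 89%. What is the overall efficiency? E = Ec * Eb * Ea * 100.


Ec = 0.82, Eb = 0.95, Ea = 0.89
E = 0.82 * 0.95 * 0.89 * 100 = 69.3310%

69.3310 %


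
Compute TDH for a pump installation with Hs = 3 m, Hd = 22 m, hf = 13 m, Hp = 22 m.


TDH = Hs + Hd + hf + Hp = 3 + 22 + 13 + 22 = 60

60 m


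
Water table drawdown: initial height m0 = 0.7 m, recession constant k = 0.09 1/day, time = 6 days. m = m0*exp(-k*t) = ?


m = m0 * exp(-k*t)
m = 0.7 * exp(-0.09 * 6)
m = 0.7 * exp(-0.5400)

0.4079 m


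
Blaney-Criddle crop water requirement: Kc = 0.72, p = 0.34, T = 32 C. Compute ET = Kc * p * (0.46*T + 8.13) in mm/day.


ET = Kc * p * (0.46*T + 8.13)
ET = 0.72 * 0.34 * (0.46*32 + 8.13)
ET = 0.72 * 0.34 * 22.8500

5.5937 mm/day
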